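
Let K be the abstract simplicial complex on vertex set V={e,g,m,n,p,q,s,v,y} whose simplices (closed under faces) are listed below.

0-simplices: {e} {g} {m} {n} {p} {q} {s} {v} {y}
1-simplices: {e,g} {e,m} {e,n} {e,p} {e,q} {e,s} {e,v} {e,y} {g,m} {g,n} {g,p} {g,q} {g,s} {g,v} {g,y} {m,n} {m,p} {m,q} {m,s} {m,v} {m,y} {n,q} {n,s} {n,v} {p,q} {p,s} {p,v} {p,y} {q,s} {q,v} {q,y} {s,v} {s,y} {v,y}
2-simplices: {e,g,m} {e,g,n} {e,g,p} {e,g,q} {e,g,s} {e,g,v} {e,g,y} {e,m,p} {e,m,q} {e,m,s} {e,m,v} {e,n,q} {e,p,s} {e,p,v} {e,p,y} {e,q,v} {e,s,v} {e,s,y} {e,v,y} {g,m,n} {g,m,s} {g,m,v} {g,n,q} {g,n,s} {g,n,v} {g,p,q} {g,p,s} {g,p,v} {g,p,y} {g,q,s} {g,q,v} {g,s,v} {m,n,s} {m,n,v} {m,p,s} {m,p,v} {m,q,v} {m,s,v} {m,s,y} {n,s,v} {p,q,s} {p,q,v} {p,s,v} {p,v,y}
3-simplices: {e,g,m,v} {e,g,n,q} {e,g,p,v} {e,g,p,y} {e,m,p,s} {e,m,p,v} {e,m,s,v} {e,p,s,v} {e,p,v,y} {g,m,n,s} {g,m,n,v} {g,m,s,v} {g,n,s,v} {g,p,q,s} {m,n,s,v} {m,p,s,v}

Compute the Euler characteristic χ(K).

n_0=9 n_1=34 n_2=44 n_3=16
χ=+9−34+44−16=3

χ(K)=3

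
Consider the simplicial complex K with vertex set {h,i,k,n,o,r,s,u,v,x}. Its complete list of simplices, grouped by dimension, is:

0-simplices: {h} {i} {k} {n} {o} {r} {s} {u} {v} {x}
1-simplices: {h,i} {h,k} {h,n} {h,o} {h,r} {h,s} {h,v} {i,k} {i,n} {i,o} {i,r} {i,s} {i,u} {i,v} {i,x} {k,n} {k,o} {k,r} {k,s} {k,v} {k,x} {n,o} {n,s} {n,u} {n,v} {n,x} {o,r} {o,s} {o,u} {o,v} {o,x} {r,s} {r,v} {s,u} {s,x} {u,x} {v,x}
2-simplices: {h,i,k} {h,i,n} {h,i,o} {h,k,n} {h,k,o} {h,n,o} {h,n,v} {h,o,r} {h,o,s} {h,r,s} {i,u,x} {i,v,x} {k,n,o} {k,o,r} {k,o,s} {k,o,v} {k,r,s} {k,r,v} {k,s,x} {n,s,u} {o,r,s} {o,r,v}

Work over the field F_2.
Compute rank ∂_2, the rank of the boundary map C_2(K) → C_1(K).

rank∂_2=18

n_0=10 n_1=37 n_2=22  [Z2]
∂1: piv[hi,hk,hn,ho,hr,hs,hv,iu,ix] rk=9  ker:ik,in,io,ir,is,iv,kn,ko,kr,ks,kv,kx,no,ns,nu,nv,nx,or,os,ou,ov,ox,rs,rv,su,sx,ux,vx
∂2: piv[hik,hin,hio,hkn,hko,hno,hnv,hor,hos,hrs,iux,ivx,kor,kos,kov,krv,ksx,nsu] rk=18  ker:kno,krs,ors,orv
rk∂_2=18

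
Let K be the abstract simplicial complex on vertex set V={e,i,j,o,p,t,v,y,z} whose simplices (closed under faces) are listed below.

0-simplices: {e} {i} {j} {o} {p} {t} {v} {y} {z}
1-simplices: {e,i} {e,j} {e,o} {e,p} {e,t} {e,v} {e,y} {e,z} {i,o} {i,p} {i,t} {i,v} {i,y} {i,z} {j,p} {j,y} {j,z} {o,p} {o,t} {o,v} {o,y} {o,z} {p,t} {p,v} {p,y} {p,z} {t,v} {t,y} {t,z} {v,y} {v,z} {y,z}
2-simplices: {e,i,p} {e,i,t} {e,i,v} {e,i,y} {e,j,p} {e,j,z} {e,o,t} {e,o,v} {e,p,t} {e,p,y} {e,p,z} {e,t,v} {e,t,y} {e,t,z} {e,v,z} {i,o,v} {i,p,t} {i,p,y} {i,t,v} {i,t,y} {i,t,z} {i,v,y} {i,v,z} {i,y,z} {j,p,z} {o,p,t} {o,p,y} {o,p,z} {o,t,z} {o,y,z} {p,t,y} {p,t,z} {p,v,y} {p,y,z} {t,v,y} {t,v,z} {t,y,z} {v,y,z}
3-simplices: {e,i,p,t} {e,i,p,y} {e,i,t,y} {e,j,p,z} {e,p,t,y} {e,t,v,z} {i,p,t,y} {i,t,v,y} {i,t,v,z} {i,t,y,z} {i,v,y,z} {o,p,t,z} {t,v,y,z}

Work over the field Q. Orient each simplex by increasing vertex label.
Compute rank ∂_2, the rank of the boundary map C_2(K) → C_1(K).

n_0=9 n_1=32 n_2=38 n_3=13  [Q]
∂1: piv[ei,ej,eo,ep,et,ev,ey,ez] rk=8  ker:io,ip,it,iv,iy,iz,jp,jy,jz,op,ot,ov,oy,oz,pt,pv,py,pz,tv,ty,tz,vy,vz,yz
∂2: piv[eip,eit,eiv,eiy,ejp,ejz,eot,eov,ept,epy,epz,etv,ety,etz,evz,iov,itz,ivy,iyz,opt,opy,opz,pvy] rk=23  ker:ipt,ipy,itv,ity,ivz,jpz,otz,oyz,pty,ptz,pyz,tvy,tvz,tyz,vyz
∂3: piv[eipt,eipy,eity,ejpz,epty,etvz,itvy,itvz,ityz,ivyz,optz] rk=11  ker:ipty,tvyz
rk∂_2=23

rank∂_2=23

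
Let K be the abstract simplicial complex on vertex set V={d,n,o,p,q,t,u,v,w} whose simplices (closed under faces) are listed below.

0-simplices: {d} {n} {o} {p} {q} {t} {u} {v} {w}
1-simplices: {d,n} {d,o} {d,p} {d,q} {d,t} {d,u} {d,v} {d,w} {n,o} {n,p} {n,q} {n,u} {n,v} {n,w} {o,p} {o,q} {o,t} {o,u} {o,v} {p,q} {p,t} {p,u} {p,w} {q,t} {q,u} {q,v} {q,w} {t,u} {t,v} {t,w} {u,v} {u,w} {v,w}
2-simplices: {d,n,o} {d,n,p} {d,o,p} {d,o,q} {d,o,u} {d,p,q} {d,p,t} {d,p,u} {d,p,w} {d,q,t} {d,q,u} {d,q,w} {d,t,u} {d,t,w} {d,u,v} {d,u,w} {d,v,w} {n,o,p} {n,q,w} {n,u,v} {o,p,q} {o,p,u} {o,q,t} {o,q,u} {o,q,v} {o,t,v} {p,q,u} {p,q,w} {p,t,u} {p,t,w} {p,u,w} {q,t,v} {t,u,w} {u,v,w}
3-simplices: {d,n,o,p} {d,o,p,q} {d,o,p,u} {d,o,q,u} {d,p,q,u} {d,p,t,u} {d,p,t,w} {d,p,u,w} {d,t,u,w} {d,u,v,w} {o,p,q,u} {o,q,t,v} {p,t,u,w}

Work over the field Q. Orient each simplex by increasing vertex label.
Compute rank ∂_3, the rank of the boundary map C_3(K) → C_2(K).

n_0=9 n_1=33 n_2=34 n_3=13  [Q]
∂1: piv[dn,do,dp,dq,dt,du,dv,dw] rk=8  ker:no,np,nq,nu,nv,nw,op,oq,ot,ou,ov,pq,pt,pu,pw,qt,qu,qv,qw,tu,tv,tw,uv,uw,vw
∂2: piv[dno,dnp,dop,doq,dou,dpq,dpt,dpu,dpw,dqt,dqu,dqw,dtu,dtw,duv,duw,dvw,nqw,nuv,oqt,oqv,otv] rk=22  ker:nop,opq,opu,oqu,pqu,pqw,ptu,ptw,puw,qtv,tuw,uvw
∂3: piv[dnop,dopq,dopu,doqu,dpqu,dptu,dptw,dpuw,dtuw,duvw,oqtv] rk=11  ker:opqu,ptuw
rk∂_3=11

rank∂_3=11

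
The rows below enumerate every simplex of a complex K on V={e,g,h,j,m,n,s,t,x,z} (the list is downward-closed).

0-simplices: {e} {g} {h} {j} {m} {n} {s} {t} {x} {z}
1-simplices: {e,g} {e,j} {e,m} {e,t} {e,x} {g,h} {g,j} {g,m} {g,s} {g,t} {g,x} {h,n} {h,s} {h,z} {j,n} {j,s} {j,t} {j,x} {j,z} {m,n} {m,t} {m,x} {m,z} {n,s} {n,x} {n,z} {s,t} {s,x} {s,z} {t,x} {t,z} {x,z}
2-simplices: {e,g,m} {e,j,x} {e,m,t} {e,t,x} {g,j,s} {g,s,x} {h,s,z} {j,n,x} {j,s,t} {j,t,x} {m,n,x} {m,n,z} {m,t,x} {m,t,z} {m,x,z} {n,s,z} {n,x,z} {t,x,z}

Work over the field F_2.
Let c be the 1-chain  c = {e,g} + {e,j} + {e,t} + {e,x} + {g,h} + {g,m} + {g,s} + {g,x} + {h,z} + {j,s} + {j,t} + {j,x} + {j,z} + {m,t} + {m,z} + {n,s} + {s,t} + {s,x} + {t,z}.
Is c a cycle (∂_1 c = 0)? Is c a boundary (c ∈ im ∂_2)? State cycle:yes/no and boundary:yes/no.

n_0=10 n_1=32 n_2=18  [Z2]
∂1: piv[eg,ej,em,et,ex,gh,gs,hn,hz] rk=9  ker:gj,gm,gt,gx,hs,jn,js,jt,jx,jz,mn,mt,mx,mz,ns,nx,nz,st,sx,sz,tx,tz,xz
∂2: piv[egm,ejx,emt,etx,gjs,gsx,hsz,jnx,jst,jtx,mnx,mnz,mtx,mtz,mxz,nsz] rk=16  ker:nxz,txz
∂1c = {g} + {j} + {m} + {n} + {s} + {t}

cycle:no boundary:no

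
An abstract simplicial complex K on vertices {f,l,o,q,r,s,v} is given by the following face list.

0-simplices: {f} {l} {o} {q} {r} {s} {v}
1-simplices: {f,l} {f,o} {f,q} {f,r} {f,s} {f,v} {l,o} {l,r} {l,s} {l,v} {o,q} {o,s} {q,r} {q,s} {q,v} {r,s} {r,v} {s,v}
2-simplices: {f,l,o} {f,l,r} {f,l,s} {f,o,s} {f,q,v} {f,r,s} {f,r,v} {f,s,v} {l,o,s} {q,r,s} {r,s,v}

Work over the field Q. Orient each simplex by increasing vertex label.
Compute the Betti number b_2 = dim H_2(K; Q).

b_2=2

n_0=7 n_1=18 n_2=11  [Q]
∂1: piv[fl,fo,fq,fr,fs,fv] rk=6  ker:lo,lr,ls,lv,oq,os,qr,qs,qv,rs,rv,sv
∂2: piv[flo,flr,fls,fos,fqv,frs,frv,fsv,qrs] rk=9  ker:los,rsv
b_2=(11−9)−0=2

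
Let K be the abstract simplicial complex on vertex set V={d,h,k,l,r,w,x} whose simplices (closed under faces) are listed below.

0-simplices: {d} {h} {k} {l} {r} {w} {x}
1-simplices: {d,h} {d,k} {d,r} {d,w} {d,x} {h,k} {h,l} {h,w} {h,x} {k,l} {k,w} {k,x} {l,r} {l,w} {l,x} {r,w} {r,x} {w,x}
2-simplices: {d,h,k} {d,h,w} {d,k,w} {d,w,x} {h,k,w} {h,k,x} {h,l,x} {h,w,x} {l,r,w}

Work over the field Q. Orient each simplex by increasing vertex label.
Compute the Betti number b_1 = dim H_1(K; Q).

n_0=7 n_1=18 n_2=9  [Q]
∂1: piv[dh,dk,dr,dw,dx,hl] rk=6  ker:hk,hw,hx,kl,kw,kx,lr,lw,lx,rw,rx,wx
∂2: piv[dhk,dhw,dkw,dwx,hkx,hlx,hwx,lrw] rk=8  ker:hkw
b_1=(18−6)−8=4

b_1=4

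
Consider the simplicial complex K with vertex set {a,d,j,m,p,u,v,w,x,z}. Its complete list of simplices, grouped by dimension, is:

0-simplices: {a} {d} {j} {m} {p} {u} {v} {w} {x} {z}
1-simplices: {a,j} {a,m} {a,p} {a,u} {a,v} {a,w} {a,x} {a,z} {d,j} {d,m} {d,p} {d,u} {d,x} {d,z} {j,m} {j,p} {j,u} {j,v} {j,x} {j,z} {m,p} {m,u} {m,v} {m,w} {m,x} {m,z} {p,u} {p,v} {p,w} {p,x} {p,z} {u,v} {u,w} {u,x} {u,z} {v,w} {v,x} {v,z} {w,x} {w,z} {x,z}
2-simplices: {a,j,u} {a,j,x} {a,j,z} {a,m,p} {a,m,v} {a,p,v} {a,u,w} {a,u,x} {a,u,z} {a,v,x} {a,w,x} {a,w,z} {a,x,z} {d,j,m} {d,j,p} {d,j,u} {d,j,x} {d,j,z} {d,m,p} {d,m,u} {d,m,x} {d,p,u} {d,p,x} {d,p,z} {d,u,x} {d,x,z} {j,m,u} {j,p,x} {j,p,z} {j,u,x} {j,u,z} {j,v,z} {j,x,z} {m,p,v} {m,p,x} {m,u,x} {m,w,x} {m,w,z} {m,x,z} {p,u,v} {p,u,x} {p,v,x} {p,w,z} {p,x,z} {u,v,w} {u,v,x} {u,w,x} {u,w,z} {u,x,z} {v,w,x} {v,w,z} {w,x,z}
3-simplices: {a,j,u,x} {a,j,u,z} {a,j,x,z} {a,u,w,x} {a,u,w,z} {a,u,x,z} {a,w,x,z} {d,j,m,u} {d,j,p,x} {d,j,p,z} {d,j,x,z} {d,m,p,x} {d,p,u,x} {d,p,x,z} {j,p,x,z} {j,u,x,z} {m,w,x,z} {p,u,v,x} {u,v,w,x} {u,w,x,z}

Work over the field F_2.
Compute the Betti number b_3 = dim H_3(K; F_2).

b_3=3

n_0=10 n_1=41 n_2=52 n_3=20  [Z2]
∂1: piv[aj,am,ap,au,av,aw,ax,az,dj] rk=9  ker:dm,dp,du,dx,dz,jm,jp,ju,jv,jx,jz,mp,mu,mv,mw,mx,mz,pu,pv,pw,px,pz,uv,uw,ux,uz,vw,vx,vz,wx,wz,xz
∂2: piv[aju,ajx,ajz,amp,amv,apv,auw,aux,auz,avx,awx,awz,axz,djm,djp,dju,djx,djz,dmp,dmu,dmx,dpu,dpx,dpz,jvz,mwx,mwz,puv,pvx,pwz,uvw,vwz] rk=32  ker:dux,dxz,jmu,jpx,jpz,jux,juz,jxz,mpv,mpx,mux,mxz,pux,pxz,uvx,uwx,uwz,uxz,vwx,wxz
∂3: piv[ajux,ajuz,ajxz,auwx,auwz,auxz,awxz,djmu,djpx,djpz,djxz,dmpx,dpux,dpxz,mwxz,puvx,uvwx] rk=17  ker:jpxz,juxz,uwxz
b_3=(20−17)−0=3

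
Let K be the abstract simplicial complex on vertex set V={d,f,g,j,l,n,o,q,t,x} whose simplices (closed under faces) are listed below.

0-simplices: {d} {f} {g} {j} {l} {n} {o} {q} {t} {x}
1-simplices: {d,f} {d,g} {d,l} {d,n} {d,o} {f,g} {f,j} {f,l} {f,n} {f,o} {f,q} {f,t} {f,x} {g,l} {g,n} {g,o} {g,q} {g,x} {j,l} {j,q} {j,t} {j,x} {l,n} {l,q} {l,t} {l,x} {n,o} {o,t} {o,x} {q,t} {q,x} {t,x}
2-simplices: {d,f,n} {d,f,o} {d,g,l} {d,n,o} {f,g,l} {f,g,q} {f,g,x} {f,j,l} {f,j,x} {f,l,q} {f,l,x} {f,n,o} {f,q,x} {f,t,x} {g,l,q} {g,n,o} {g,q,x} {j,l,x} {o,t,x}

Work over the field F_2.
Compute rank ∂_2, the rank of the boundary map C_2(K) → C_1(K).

n_0=10 n_1=32 n_2=19  [Z2]
∂1: piv[df,dg,dl,dn,do,fj,fq,ft,fx] rk=9  ker:fg,fl,fn,fo,gl,gn,go,gq,gx,jl,jq,jt,jx,ln,lq,lt,lx,no,ot,ox,qt,qx,tx
∂2: piv[dfn,dfo,dgl,dno,fgl,fgq,fgx,fjl,fjx,flq,flx,fqx,ftx,gno,otx] rk=15  ker:fno,glq,gqx,jlx
rk∂_2=15

rank∂_2=15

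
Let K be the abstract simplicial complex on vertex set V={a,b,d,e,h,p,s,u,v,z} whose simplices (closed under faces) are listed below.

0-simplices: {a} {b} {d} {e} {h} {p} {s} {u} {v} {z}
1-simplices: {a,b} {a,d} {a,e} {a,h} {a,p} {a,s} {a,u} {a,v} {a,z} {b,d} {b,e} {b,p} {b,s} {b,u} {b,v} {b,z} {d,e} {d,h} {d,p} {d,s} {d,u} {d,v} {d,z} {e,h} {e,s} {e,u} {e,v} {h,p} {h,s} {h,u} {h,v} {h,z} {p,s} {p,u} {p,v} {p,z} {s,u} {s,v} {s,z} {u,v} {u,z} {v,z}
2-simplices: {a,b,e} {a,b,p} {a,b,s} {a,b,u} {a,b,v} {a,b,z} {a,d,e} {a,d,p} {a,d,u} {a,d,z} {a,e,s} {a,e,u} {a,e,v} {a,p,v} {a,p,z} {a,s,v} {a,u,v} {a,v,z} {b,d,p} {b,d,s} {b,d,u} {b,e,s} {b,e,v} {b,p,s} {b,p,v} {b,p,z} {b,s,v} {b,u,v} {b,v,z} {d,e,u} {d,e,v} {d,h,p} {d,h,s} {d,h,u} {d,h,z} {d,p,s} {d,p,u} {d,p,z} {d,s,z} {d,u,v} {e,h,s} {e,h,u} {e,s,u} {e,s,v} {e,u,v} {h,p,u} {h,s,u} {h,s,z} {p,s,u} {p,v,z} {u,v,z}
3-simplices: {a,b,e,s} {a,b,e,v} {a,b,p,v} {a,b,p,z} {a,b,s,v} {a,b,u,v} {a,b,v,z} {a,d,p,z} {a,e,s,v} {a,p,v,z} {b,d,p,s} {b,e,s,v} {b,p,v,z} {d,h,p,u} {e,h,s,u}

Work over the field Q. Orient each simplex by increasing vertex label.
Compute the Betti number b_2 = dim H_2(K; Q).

n_0=10 n_1=42 n_2=51 n_3=15  [Q]
∂1: piv[ab,ad,ae,ah,ap,as,au,av,az] rk=9  ker:bd,be,bp,bs,bu,bv,bz,de,dh,dp,ds,du,dv,dz,eh,es,eu,ev,hp,hs,hu,hv,hz,ps,pu,pv,pz,su,sv,sz,uv,uz,vz
∂2: piv[abe,abp,abs,abu,abv,abz,ade,adp,adu,adz,aes,aeu,aev,apv,apz,asv,auv,avz,bdp,bds,bps,dev,dhp,dhs,dhu,dhz,dpu,dsz,ehs,esu,uvz] rk=31  ker:bdu,bes,bev,bpv,bpz,bsv,buv,bvz,deu,dps,dpz,duv,ehu,esv,euv,hpu,hsu,hsz,psu,pvz
∂3: piv[abes,abev,abpv,abpz,absv,abuv,abvz,adpz,aesv,apvz,bdps,dhpu,ehsu] rk=13  ker:besv,bpvz
b_2=(51−31)−13=7

b_2=7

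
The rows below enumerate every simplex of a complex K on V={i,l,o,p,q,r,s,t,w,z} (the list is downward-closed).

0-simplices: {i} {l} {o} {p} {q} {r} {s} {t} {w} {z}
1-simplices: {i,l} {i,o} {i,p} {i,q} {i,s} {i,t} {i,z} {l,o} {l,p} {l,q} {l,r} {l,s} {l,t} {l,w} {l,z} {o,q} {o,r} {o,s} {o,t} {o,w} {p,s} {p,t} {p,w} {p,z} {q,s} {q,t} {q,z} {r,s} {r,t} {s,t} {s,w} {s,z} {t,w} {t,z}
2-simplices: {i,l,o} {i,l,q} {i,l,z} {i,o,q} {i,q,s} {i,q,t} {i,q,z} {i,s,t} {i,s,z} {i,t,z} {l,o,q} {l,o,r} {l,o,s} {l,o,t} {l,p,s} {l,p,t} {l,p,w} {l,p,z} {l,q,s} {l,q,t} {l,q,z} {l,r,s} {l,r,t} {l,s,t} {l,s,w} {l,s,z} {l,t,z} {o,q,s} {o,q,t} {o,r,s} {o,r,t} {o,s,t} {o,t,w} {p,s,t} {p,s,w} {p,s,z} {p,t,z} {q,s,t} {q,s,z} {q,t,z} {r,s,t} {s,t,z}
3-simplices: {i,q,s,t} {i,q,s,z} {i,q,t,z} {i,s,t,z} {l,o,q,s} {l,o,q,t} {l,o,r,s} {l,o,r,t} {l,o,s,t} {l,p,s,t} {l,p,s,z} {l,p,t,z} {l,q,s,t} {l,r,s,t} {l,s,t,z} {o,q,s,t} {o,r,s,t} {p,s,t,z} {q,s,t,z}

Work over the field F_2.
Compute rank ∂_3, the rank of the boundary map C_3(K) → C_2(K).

rank∂_3=15

n_0=10 n_1=34 n_2=42 n_3=19  [Z2]
∂1: piv[il,io,ip,iq,is,it,iz,lr,lw] rk=9  ker:lo,lp,lq,ls,lt,lz,oq,or,os,ot,ow,ps,pt,pw,pz,qs,qt,qz,rs,rt,st,sw,sz,tw,tz
∂2: piv[ilo,ilq,ilz,ioq,iqs,iqt,iqz,ist,isz,itz,lor,los,lot,lps,lpt,lpw,lpz,lqs,lqt,lrs,lrt,lsw,otw] rk=23  ker:loq,lqz,lst,lsz,ltz,oqs,oqt,ors,ort,ost,pst,psw,psz,ptz,qst,qsz,qtz,rst,stz
∂3: piv[iqst,iqsz,iqtz,istz,loqs,loqt,lors,lort,lost,lpst,lpsz,lptz,lqst,lrst,lstz] rk=15  ker:oqst,orst,pstz,qstz
rk∂_3=15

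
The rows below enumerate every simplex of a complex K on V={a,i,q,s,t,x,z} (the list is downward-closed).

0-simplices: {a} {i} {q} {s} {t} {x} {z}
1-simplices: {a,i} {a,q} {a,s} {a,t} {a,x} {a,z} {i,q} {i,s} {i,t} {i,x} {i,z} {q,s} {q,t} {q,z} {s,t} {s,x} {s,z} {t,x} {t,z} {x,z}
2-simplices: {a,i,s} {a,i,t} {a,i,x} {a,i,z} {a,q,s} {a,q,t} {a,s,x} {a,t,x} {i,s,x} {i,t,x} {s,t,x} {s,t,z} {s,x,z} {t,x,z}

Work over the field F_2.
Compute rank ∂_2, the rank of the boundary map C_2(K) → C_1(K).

n_0=7 n_1=20 n_2=14  [Z2]
∂1: piv[ai,aq,as,at,ax,az] rk=6  ker:iq,is,it,ix,iz,qs,qt,qz,st,sx,sz,tx,tz,xz
∂2: piv[ais,ait,aix,aiz,aqs,aqt,asx,atx,stx,stz,sxz] rk=11  ker:isx,itx,txz
rk∂_2=11

rank∂_2=11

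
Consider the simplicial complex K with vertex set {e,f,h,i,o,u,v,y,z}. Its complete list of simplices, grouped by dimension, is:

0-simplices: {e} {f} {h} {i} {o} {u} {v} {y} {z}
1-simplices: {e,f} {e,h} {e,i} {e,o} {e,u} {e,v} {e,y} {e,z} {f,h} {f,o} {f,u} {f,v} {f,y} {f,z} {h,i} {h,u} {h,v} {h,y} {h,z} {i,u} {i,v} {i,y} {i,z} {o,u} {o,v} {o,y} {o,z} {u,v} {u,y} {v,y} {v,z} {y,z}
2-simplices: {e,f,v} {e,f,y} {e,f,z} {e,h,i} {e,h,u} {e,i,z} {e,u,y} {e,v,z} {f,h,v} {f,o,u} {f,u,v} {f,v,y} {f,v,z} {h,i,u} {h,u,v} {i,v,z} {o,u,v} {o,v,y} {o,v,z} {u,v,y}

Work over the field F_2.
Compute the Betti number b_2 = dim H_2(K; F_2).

n_0=9 n_1=32 n_2=20  [Z2]
∂1: piv[ef,eh,ei,eo,eu,ev,ey,ez] rk=8  ker:fh,fo,fu,fv,fy,fz,hi,hu,hv,hy,hz,iu,iv,iy,iz,ou,ov,oy,oz,uv,uy,vy,vz,yz
∂2: piv[efv,efy,efz,ehi,ehu,eiz,euy,evz,fhv,fou,fuv,fvy,hiu,huv,ivz,ouv,ovy,ovz,uvy] rk=19  ker:fvz
b_2=(20−19)−0=1

b_2=1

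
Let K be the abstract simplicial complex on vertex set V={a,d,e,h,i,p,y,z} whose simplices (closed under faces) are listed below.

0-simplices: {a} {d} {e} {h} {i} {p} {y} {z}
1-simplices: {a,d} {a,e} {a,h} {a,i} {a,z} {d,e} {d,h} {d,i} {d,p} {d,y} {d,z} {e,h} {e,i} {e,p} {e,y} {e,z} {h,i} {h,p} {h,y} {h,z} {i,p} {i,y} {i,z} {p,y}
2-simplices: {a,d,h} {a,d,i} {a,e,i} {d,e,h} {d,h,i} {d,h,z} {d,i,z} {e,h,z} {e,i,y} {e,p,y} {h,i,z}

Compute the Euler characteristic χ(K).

χ(K)=-5

n_0=8 n_1=24 n_2=11
χ=+8−24+11=-5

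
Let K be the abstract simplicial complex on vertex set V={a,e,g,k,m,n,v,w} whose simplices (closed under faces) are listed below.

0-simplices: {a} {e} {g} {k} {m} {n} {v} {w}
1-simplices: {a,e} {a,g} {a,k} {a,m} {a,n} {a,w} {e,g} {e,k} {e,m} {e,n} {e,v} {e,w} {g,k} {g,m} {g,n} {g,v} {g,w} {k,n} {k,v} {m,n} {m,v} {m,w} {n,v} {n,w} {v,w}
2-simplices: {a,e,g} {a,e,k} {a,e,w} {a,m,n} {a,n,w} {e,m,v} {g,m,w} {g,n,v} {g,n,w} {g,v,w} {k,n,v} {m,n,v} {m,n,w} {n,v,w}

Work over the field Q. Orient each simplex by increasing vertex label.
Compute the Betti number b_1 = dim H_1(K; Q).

b_1=5

n_0=8 n_1=25 n_2=14  [Q]
∂1: piv[ae,ag,ak,am,an,aw,ev] rk=7  ker:eg,ek,em,en,ew,gk,gm,gn,gv,gw,kn,kv,mn,mv,mw,nv,nw,vw
∂2: piv[aeg,aek,aew,amn,anw,emv,gmw,gnv,gnw,gvw,knv,mnv,mnw] rk=13  ker:nvw
b_1=(25−7)−13=5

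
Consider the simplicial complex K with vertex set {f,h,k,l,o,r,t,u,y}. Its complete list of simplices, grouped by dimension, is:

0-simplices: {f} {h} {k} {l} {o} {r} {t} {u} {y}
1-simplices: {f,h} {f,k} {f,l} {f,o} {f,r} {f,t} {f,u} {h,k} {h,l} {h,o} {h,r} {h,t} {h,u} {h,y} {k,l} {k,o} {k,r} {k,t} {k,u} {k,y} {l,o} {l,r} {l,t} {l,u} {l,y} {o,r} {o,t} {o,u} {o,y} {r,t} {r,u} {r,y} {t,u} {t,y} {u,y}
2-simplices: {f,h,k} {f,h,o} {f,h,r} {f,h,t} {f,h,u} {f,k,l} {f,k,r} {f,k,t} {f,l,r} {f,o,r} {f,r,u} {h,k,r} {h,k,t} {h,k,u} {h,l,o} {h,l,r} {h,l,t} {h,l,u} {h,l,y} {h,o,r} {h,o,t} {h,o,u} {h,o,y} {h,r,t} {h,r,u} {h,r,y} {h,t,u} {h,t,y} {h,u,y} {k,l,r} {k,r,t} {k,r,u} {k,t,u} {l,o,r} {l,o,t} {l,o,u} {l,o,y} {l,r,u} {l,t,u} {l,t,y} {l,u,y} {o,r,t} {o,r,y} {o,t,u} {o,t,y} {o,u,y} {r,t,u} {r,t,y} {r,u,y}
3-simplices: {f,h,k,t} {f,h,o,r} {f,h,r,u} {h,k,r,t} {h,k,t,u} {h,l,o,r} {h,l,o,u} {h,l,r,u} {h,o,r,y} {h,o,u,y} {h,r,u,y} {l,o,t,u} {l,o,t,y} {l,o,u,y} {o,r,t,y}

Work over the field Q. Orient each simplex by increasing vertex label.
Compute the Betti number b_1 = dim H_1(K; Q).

n_0=9 n_1=35 n_2=49 n_3=15  [Q]
∂1: piv[fh,fk,fl,fo,fr,ft,fu,hy] rk=8  ker:hk,hl,ho,hr,ht,hu,kl,ko,kr,kt,ku,ky,lo,lr,lt,lu,ly,or,ot,ou,oy,rt,ru,ry,tu,ty,uy
∂2: piv[fhk,fho,fhr,fht,fhu,fkl,fkr,fkt,flr,for,fru,hku,hlo,hlr,hlt,hlu,hly,hot,hou,hoy,hrt,hry,htu,hty,huy] rk=25  ker:hkr,hkt,hor,hru,klr,krt,kru,ktu,lor,lot,lou,loy,lru,ltu,lty,luy,ort,ory,otu,oty,ouy,rtu,rty,ruy
∂3: piv[fhkt,fhor,fhru,hkrt,hktu,hlor,hlou,hlru,hory,houy,hruy,lotu,loty,louy,orty] rk=15
b_1=(35−8)−25=2

b_1=2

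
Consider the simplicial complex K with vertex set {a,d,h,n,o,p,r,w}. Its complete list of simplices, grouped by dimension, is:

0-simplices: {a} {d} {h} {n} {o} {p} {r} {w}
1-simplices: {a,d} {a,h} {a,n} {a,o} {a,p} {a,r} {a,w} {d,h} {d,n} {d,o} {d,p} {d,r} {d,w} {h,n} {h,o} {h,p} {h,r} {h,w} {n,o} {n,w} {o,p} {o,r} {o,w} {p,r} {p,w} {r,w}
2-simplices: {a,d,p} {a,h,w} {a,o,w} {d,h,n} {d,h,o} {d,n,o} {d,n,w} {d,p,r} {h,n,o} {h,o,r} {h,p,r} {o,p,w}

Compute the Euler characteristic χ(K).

χ(K)=-6

n_0=8 n_1=26 n_2=12
χ=+8−26+12=-6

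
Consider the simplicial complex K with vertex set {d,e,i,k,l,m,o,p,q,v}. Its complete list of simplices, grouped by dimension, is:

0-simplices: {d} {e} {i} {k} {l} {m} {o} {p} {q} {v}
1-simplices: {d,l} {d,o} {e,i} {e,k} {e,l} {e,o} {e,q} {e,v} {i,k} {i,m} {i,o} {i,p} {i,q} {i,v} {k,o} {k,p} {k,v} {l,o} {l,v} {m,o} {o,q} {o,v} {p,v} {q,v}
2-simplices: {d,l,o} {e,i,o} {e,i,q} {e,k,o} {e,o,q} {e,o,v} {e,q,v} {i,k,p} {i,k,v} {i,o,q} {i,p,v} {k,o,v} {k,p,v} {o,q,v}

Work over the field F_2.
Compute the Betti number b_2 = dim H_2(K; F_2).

b_2=3

n_0=10 n_1=24 n_2=14  [Z2]
∂1: piv[dl,do,ei,ek,el,eq,ev,im,ip] rk=9  ker:eo,ik,io,iq,iv,ko,kp,kv,lo,lv,mo,oq,ov,pv,qv
∂2: piv[dlo,eio,eiq,eko,eoq,eov,eqv,ikp,ikv,ipv,kov] rk=11  ker:ioq,kpv,oqv
b_2=(14−11)−0=3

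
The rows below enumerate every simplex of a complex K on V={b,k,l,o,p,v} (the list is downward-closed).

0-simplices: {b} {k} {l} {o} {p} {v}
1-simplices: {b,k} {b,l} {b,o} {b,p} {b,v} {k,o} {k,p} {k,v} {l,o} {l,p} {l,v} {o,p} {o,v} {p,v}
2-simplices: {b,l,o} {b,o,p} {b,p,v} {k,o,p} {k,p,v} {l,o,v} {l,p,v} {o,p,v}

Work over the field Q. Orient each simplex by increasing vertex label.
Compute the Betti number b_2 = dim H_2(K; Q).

b_2=0

n_0=6 n_1=14 n_2=8  [Q]
∂1: piv[bk,bl,bo,bp,bv] rk=5  ker:ko,kp,kv,lo,lp,lv,op,ov,pv
∂2: piv[blo,bop,bpv,kop,kpv,lov,lpv,opv] rk=8
b_2=(8−8)−0=0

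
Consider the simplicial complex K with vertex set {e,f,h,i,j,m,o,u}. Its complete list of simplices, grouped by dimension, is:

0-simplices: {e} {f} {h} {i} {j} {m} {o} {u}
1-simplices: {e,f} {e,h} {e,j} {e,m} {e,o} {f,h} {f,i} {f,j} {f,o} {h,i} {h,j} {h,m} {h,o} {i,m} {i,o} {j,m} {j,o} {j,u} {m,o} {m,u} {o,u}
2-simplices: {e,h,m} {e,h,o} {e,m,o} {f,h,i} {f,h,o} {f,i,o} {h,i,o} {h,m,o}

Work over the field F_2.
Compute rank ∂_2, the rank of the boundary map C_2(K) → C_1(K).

n_0=8 n_1=21 n_2=8  [Z2]
∂1: piv[ef,eh,ej,em,eo,fi,ju] rk=7  ker:fh,fj,fo,hi,hj,hm,ho,im,io,jm,jo,mo,mu,ou
∂2: piv[ehm,eho,emo,fhi,fho,fio] rk=6  ker:hio,hmo
rk∂_2=6

rank∂_2=6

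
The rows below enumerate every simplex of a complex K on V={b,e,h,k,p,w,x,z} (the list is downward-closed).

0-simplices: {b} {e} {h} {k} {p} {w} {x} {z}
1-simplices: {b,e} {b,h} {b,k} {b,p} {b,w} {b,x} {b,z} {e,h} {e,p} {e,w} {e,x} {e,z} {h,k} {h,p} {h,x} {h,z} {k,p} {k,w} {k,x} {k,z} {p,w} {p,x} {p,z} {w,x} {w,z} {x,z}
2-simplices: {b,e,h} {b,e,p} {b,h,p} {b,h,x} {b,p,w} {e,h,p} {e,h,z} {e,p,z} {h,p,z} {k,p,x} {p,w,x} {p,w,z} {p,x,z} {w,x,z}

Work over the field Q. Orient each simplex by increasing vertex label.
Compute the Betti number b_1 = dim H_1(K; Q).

n_0=8 n_1=26 n_2=14  [Q]
∂1: piv[be,bh,bk,bp,bw,bx,bz] rk=7  ker:eh,ep,ew,ex,ez,hk,hp,hx,hz,kp,kw,kx,kz,pw,px,pz,wx,wz,xz
∂2: piv[beh,bep,bhp,bhx,bpw,ehz,epz,kpx,pwx,pwz,pxz] rk=11  ker:ehp,hpz,wxz
b_1=(26−7)−11=8

b_1=8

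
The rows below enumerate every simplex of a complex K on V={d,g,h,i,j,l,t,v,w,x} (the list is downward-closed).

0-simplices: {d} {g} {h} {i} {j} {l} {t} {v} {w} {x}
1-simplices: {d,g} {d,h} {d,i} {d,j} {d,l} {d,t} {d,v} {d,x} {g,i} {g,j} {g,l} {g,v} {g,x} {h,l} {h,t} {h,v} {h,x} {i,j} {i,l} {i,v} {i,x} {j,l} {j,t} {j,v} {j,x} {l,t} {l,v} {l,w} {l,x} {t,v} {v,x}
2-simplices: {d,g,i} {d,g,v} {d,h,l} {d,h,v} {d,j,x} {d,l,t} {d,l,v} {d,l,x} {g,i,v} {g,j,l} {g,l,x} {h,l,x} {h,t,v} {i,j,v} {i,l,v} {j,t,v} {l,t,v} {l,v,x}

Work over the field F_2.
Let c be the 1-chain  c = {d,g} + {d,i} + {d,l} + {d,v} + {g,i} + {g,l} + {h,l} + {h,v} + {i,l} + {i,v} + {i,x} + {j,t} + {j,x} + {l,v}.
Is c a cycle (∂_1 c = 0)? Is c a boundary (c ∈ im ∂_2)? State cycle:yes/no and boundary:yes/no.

n_0=10 n_1=31 n_2=18  [Z2]
∂1: piv[dg,dh,di,dj,dl,dt,dv,dx,lw] rk=9  ker:gi,gj,gl,gv,gx,hl,ht,hv,hx,ij,il,iv,ix,jl,jt,jv,jx,lt,lv,lx,tv,vx
∂2: piv[dgi,dgv,dhl,dhv,djx,dlt,dlv,dlx,giv,gjl,glx,hlx,htv,ijv,ilv,jtv,ltv,lvx] rk=18
∂1c = {g} + {i} + {l} + {t}

cycle:no boundary:no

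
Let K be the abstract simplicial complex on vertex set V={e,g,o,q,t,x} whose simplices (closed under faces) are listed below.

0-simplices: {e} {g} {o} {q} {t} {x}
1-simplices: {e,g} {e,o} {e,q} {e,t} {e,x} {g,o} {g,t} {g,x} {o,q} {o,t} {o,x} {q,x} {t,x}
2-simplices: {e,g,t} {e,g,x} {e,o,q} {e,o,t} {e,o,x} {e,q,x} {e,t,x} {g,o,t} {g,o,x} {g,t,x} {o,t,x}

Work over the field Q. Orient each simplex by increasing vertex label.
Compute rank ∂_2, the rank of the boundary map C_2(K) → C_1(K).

rank∂_2=8

n_0=6 n_1=13 n_2=11  [Q]
∂1: piv[eg,eo,eq,et,ex] rk=5  ker:go,gt,gx,oq,ot,ox,qx,tx
∂2: piv[egt,egx,eoq,eot,eox,eqx,etx,got] rk=8  ker:gox,gtx,otx
rk∂_2=8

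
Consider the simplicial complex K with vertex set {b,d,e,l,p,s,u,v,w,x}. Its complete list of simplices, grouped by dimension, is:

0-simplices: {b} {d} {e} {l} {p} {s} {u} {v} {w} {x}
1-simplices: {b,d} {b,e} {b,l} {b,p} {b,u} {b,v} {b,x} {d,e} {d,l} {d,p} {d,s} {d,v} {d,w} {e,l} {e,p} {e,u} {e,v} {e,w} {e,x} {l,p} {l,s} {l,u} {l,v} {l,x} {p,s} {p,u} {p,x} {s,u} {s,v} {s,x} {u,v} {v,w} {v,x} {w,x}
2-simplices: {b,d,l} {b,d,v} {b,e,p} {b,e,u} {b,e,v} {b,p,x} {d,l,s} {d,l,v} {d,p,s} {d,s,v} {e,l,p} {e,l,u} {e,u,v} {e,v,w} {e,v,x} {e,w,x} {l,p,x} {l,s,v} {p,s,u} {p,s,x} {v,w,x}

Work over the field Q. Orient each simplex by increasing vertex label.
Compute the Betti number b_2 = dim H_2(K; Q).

n_0=10 n_1=34 n_2=21  [Q]
∂1: piv[bd,be,bl,bp,bu,bv,bx,ds,dw] rk=9  ker:de,dl,dp,dv,el,ep,eu,ev,ew,ex,lp,ls,lu,lv,lx,ps,pu,px,su,sv,sx,uv,vw,vx,wx
∂2: piv[bdl,bdv,bep,beu,bev,bpx,dls,dlv,dps,dsv,elp,elu,euv,evw,evx,ewx,lpx,psu,psx] rk=19  ker:lsv,vwx
b_2=(21−19)−0=2

b_2=2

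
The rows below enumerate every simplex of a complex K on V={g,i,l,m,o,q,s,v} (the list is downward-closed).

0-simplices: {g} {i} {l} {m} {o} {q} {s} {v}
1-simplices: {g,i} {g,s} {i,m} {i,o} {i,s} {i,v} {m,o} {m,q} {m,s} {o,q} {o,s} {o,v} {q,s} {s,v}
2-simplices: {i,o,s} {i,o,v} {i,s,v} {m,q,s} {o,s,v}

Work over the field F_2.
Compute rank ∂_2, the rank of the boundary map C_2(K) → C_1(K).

rank∂_2=4

n_0=8 n_1=14 n_2=5  [Z2]
∂1: piv[gi,gs,im,io,iv,mq] rk=6  ker:is,mo,ms,oq,os,ov,qs,sv
∂2: piv[ios,iov,isv,mqs] rk=4  ker:osv
rk∂_2=4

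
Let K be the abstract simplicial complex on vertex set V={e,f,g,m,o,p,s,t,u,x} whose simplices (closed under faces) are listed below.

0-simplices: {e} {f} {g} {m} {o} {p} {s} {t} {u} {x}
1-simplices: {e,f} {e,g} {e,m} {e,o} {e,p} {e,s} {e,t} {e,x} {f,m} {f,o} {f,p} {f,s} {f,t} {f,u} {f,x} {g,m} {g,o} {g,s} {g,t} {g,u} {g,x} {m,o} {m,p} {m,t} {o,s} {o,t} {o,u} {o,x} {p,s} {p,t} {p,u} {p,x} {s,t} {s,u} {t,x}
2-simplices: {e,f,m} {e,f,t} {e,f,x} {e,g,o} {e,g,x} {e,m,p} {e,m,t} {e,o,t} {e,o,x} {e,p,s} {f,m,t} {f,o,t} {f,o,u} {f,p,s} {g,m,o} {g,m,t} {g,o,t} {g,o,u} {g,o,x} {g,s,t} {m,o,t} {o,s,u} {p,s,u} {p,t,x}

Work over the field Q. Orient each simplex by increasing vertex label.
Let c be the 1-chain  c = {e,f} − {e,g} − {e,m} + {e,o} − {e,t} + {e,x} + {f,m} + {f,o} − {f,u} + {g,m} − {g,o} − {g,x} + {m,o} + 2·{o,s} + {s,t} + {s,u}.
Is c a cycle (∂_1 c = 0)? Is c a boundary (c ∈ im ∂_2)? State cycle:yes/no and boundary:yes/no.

cycle:yes boundary:no

n_0=10 n_1=35 n_2=24  [Q]
∂1: piv[ef,eg,em,eo,ep,es,et,ex,fu] rk=9  ker:fm,fo,fp,fs,ft,fx,gm,go,gs,gt,gu,gx,mo,mp,mt,os,ot,ou,ox,ps,pt,pu,px,st,su,tx
∂2: piv[efm,eft,efx,ego,egx,emp,emt,eot,eox,eps,fot,fou,fps,gmo,gmt,got,gou,gst,osu,psu,ptx] rk=21  ker:fmt,gox,mot
∂1c = 0
c vs im∂2: residual ≠ 0 ⇒ not boundary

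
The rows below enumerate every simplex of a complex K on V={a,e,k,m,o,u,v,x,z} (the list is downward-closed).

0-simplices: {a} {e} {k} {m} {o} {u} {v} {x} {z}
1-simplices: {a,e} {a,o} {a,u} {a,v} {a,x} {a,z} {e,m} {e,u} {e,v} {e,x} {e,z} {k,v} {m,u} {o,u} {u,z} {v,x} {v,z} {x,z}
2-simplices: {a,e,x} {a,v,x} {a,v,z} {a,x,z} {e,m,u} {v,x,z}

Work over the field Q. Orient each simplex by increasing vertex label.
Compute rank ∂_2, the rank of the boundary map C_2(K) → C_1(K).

n_0=9 n_1=18 n_2=6  [Q]
∂1: piv[ae,ao,au,av,ax,az,em,kv] rk=8  ker:eu,ev,ex,ez,mu,ou,uz,vx,vz,xz
∂2: piv[aex,avx,avz,axz,emu] rk=5  ker:vxz
rk∂_2=5

rank∂_2=5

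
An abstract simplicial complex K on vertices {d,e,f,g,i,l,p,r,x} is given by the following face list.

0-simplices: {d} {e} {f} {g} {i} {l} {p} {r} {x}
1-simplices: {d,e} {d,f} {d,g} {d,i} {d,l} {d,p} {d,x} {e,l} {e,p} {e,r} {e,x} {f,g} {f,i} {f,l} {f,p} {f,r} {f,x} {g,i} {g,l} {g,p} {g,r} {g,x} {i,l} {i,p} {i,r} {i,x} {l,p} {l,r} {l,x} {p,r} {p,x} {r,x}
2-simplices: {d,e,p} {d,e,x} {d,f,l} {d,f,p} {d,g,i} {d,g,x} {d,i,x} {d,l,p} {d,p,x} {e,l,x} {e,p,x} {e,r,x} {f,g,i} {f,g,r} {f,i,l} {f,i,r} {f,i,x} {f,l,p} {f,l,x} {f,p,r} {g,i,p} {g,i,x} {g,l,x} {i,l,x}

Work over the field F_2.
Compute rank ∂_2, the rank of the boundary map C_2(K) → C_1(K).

n_0=9 n_1=32 n_2=24  [Z2]
∂1: piv[de,df,dg,di,dl,dp,dx,er] rk=8  ker:el,ep,ex,fg,fi,fl,fp,fr,fx,gi,gl,gp,gr,gx,il,ip,ir,ix,lp,lr,lx,pr,px,rx
∂2: piv[dep,dex,dfl,dfp,dgi,dgx,dix,dlp,dpx,elx,erx,fgi,fgr,fil,fir,fix,flx,fpr,gip,glx] rk=20  ker:epx,flp,gix,ilx
rk∂_2=20

rank∂_2=20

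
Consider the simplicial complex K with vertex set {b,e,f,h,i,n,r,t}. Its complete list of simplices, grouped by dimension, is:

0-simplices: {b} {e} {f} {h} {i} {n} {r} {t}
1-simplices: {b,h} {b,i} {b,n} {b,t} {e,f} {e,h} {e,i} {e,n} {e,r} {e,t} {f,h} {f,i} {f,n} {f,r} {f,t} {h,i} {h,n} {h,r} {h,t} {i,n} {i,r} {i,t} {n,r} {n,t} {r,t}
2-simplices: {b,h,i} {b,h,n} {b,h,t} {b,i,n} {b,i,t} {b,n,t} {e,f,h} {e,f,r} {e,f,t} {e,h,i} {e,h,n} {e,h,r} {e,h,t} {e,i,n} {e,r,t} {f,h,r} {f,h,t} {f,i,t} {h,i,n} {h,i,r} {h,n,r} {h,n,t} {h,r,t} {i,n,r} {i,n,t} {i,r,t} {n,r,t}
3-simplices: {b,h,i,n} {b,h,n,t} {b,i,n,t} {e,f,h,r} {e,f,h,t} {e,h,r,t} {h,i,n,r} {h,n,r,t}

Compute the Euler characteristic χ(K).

n_0=8 n_1=25 n_2=27 n_3=8
χ=+8−25+27−8=2

χ(K)=2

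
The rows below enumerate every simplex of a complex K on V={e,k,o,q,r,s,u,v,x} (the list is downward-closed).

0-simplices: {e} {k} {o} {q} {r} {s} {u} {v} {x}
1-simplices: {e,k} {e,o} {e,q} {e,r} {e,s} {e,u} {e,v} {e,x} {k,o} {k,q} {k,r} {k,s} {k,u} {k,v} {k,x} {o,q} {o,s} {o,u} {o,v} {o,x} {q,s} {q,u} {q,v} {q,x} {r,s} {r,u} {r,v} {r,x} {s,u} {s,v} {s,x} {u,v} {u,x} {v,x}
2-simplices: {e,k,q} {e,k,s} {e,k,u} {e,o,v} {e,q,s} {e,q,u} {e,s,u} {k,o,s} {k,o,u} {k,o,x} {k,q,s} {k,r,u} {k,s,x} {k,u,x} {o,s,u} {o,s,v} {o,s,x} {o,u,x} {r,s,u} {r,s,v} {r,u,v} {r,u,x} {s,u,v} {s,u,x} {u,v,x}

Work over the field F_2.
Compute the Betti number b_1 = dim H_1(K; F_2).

n_0=9 n_1=34 n_2=25  [Z2]
∂1: piv[ek,eo,eq,er,es,eu,ev,ex] rk=8  ker:ko,kq,kr,ks,ku,kv,kx,oq,os,ou,ov,ox,qs,qu,qv,qx,rs,ru,rv,rx,su,sv,sx,uv,ux,vx
∂2: piv[ekq,eks,eku,eov,eqs,equ,esu,kos,kou,kox,kru,ksx,kux,osv,rsu,rsv,ruv,rux,uvx] rk=19  ker:kqs,osu,osx,oux,suv,sux
b_1=(34−8)−19=7

b_1=7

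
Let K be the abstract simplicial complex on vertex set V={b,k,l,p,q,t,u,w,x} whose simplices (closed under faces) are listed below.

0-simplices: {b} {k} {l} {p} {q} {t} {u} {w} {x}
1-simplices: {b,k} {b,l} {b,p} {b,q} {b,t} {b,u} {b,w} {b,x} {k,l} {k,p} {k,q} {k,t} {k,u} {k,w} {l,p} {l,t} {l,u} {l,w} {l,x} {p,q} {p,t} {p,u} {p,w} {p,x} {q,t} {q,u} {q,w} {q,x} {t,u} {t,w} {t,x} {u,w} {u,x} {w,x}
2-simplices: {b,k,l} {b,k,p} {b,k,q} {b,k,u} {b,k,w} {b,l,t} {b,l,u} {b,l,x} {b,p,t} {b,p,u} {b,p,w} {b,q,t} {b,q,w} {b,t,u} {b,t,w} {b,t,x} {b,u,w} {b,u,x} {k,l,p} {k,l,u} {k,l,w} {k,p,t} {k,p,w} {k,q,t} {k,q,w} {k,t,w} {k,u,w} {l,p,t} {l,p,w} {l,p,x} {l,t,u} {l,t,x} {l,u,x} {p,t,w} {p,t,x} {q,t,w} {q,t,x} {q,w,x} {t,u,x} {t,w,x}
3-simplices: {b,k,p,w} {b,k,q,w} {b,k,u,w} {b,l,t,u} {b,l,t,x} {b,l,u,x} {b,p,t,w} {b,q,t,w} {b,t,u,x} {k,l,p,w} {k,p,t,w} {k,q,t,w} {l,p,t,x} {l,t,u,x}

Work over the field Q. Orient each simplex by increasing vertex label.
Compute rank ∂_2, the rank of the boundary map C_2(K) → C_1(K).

rank∂_2=24

n_0=9 n_1=34 n_2=40 n_3=14  [Q]
∂1: piv[bk,bl,bp,bq,bt,bu,bw,bx] rk=8  ker:kl,kp,kq,kt,ku,kw,lp,lt,lu,lw,lx,pq,pt,pu,pw,px,qt,qu,qw,qx,tu,tw,tx,uw,ux,wx
∂2: piv[bkl,bkp,bkq,bku,bkw,blt,blu,blx,bpt,bpu,bpw,bqt,bqw,btu,btw,btx,buw,bux,klp,klw,kpt,lpx,qtx,qwx] rk=24  ker:klu,kpw,kqt,kqw,ktw,kuw,lpt,lpw,ltu,ltx,lux,ptw,ptx,qtw,tux,twx
∂3: piv[bkpw,bkqw,bkuw,bltu,bltx,blux,bptw,bqtw,btux,klpw,kptw,kqtw,lptx] rk=13  ker:ltux
rk∂_2=24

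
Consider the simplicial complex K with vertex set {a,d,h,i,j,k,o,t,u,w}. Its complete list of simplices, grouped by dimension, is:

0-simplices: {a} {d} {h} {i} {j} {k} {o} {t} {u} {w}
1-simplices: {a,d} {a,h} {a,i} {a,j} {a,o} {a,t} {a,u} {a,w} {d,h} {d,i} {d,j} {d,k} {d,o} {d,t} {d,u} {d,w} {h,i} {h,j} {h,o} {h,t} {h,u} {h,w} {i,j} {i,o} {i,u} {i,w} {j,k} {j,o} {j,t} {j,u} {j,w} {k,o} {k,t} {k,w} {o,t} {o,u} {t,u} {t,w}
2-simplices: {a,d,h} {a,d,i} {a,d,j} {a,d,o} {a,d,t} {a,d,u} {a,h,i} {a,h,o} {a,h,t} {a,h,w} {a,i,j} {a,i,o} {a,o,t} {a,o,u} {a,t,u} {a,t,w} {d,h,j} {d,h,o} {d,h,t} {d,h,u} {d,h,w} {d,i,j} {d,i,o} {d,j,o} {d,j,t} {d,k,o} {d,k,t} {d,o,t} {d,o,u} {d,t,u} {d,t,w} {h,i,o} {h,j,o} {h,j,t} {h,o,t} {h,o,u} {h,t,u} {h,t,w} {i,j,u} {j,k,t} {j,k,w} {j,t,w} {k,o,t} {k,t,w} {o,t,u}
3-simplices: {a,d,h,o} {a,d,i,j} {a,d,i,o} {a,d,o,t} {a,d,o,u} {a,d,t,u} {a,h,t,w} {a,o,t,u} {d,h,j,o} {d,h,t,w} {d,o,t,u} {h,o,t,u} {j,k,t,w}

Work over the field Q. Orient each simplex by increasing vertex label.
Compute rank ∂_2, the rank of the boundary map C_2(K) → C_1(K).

n_0=10 n_1=38 n_2=45 n_3=13  [Q]
∂1: piv[ad,ah,ai,aj,ao,at,au,aw,dk] rk=9  ker:dh,di,dj,do,dt,du,dw,hi,hj,ho,ht,hu,hw,ij,io,iu,iw,jk,jo,jt,ju,jw,ko,kt,kw,ot,ou,tu,tw
∂2: piv[adh,adi,adj,ado,adt,adu,ahi,aho,aht,ahw,aij,aio,aot,aou,atu,atw,dhj,dhu,dhw,djo,djt,dko,dkt,iju,jkt,jkw,jtw] rk=27  ker:dho,dht,dij,dio,dot,dou,dtu,dtw,hio,hjo,hjt,hot,hou,htu,htw,kot,ktw,otu
∂3: piv[adho,adij,adio,adot,adou,adtu,ahtw,aotu,dhjo,dhtw,hotu,jktw] rk=12  ker:dotu
rk∂_2=27

rank∂_2=27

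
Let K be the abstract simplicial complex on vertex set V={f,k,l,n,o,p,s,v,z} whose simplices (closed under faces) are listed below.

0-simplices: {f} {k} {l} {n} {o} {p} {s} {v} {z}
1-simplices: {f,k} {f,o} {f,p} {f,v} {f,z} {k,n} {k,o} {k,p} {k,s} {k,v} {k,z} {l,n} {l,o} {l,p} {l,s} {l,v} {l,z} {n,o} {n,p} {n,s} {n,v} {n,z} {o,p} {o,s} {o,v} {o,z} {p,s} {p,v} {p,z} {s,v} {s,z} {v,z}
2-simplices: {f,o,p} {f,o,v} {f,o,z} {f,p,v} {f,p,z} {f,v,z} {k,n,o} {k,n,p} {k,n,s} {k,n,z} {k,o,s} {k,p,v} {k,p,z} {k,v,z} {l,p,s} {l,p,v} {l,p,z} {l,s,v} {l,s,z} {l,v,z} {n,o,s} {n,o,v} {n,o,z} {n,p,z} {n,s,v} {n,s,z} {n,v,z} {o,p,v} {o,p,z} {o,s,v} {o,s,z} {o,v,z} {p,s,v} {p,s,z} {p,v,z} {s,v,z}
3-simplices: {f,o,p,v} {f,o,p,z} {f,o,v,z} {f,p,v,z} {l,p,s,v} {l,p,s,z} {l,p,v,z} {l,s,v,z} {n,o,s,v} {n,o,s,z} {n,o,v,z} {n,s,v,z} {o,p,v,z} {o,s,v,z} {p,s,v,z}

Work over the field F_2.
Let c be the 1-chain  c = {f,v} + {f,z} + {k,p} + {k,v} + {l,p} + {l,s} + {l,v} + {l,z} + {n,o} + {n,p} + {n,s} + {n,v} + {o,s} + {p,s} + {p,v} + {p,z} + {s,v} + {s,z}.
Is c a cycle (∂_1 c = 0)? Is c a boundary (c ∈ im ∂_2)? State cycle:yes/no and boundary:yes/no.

cycle:yes boundary:yes

n_0=9 n_1=32 n_2=36 n_3=15  [Z2]
∂1: piv[fk,fo,fp,fv,fz,kn,ks,ln] rk=8  ker:ko,kp,kv,kz,lo,lp,ls,lv,lz,no,np,ns,nv,nz,op,os,ov,oz,ps,pv,pz,sv,sz,vz
∂2: piv[fop,fov,foz,fpv,fpz,fvz,kno,knp,kns,knz,kos,kpv,kpz,lps,lpv,lpz,lsv,lsz,nov,noz,nsv] rk=21  ker:kvz,lvz,nos,npz,nsz,nvz,opv,opz,osv,osz,ovz,psv,psz,pvz,svz
∂3: piv[fopv,fopz,fovz,fpvz,lpsv,lpsz,lpvz,lsvz,nosv,nosz,novz,nsvz] rk=12  ker:opvz,osvz,psvz
∂1c = 0
c vs im∂2: reduces to 0 ⇒ boundary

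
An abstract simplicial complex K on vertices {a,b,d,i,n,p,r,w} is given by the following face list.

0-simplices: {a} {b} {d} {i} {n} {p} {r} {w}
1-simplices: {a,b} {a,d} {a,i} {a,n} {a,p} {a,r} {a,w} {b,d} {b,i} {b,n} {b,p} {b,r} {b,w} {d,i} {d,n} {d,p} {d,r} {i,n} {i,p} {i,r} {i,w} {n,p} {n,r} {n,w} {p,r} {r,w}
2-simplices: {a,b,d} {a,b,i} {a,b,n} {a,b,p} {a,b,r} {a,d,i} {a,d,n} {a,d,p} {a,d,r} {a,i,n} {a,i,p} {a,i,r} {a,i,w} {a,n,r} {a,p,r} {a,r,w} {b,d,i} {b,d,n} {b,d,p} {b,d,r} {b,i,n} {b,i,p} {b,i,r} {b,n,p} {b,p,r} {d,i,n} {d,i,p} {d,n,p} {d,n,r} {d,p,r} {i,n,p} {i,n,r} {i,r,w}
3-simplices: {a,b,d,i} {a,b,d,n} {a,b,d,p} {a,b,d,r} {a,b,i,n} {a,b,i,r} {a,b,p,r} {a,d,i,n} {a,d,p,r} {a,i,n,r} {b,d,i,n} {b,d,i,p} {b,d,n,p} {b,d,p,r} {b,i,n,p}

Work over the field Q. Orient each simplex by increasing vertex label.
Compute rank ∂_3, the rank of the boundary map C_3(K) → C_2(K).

rank∂_3=13

n_0=8 n_1=26 n_2=33 n_3=15  [Q]
∂1: piv[ab,ad,ai,an,ap,ar,aw] rk=7  ker:bd,bi,bn,bp,br,bw,di,dn,dp,dr,in,ip,ir,iw,np,nr,nw,pr,rw
∂2: piv[abd,abi,abn,abp,abr,adi,adn,adp,adr,ain,aip,air,aiw,anr,apr,arw,bnp] rk=17  ker:bdi,bdn,bdp,bdr,bin,bip,bir,bpr,din,dip,dnp,dnr,dpr,inp,inr,irw
∂3: piv[abdi,abdn,abdp,abdr,abin,abir,abpr,adin,adpr,ainr,bdip,bdnp,binp] rk=13  ker:bdin,bdpr
rk∂_3=13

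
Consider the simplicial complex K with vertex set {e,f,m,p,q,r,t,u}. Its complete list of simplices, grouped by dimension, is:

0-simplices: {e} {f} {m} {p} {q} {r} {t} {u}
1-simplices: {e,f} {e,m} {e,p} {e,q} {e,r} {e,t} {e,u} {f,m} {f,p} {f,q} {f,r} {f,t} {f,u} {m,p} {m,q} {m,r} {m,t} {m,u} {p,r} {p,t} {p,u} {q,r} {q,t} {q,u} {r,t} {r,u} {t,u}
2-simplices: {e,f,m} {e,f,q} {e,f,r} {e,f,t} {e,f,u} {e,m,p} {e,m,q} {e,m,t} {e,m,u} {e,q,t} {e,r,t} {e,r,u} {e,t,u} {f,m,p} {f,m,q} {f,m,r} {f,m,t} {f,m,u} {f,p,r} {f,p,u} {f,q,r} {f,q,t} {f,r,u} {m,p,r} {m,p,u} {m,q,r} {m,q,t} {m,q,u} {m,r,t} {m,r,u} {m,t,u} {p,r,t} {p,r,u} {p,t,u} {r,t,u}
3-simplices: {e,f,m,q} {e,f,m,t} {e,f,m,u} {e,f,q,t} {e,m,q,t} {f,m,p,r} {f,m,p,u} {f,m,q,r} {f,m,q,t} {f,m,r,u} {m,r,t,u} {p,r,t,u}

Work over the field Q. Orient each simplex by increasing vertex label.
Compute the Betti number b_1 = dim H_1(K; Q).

b_1=0

n_0=8 n_1=27 n_2=35 n_3=12  [Q]
∂1: piv[ef,em,ep,eq,er,et,eu] rk=7  ker:fm,fp,fq,fr,ft,fu,mp,mq,mr,mt,mu,pr,pt,pu,qr,qt,qu,rt,ru,tu
∂2: piv[efm,efq,efr,eft,efu,emp,emq,emt,emu,eqt,ert,eru,etu,fmp,fmr,fpr,fpu,fqr,mqu,prt] rk=20  ker:fmq,fmt,fmu,fqt,fru,mpr,mpu,mqr,mqt,mrt,mru,mtu,pru,ptu,rtu
∂3: piv[efmq,efmt,efmu,efqt,emqt,fmpr,fmpu,fmqr,fmru,mrtu,prtu] rk=11  ker:fmqt
b_1=(27−7)−20=0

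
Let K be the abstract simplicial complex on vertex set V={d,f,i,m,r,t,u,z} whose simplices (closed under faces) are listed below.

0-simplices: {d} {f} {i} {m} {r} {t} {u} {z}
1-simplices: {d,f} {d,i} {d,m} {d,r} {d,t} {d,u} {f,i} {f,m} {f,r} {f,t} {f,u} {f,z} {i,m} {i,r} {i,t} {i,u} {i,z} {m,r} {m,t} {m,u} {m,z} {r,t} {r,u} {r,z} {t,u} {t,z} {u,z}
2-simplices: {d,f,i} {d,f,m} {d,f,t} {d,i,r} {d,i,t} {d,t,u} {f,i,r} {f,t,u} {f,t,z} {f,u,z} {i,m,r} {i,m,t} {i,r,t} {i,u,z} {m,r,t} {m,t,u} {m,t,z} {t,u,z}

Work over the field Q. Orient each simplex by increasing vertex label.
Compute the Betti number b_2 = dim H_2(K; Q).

n_0=8 n_1=27 n_2=18  [Q]
∂1: piv[df,di,dm,dr,dt,du,fz] rk=7  ker:fi,fm,fr,ft,fu,im,ir,it,iu,iz,mr,mt,mu,mz,rt,ru,rz,tu,tz,uz
∂2: piv[dfi,dfm,dft,dir,dit,dtu,fir,ftu,ftz,fuz,imr,imt,irt,iuz,mtu,mtz] rk=16  ker:mrt,tuz
b_2=(18−16)−0=2

b_2=2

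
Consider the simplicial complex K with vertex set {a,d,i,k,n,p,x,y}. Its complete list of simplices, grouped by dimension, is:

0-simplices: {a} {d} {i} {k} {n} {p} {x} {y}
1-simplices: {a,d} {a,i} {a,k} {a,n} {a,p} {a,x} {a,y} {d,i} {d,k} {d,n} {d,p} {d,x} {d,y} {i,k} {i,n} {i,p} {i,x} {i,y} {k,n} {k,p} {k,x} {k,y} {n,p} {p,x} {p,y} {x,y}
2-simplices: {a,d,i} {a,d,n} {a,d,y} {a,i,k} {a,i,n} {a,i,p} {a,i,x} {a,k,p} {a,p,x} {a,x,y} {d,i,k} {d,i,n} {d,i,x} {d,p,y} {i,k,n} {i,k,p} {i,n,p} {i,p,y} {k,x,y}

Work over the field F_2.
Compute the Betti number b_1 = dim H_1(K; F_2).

b_1=2

n_0=8 n_1=26 n_2=19  [Z2]
∂1: piv[ad,ai,ak,an,ap,ax,ay] rk=7  ker:di,dk,dn,dp,dx,dy,ik,in,ip,ix,iy,kn,kp,kx,ky,np,px,py,xy
∂2: piv[adi,adn,ady,aik,ain,aip,aix,akp,apx,axy,dik,dix,dpy,ikn,inp,ipy,kxy] rk=17  ker:din,ikp
b_1=(26−7)−17=2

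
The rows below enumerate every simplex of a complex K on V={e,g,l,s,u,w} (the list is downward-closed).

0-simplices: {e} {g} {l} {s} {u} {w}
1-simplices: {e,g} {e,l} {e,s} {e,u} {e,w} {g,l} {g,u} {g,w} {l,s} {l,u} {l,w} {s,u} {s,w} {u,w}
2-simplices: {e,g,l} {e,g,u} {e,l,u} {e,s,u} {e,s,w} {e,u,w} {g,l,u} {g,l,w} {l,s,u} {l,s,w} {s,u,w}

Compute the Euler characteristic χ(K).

n_0=6 n_1=14 n_2=11
χ=+6−14+11=3

χ(K)=3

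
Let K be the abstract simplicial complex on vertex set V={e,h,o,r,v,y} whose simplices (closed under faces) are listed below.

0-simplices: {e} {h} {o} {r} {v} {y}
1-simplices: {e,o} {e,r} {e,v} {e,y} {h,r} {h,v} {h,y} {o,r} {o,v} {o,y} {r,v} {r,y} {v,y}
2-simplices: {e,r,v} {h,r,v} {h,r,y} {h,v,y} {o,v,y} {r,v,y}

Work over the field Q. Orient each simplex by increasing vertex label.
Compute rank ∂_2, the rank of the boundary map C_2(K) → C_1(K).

rank∂_2=5

n_0=6 n_1=13 n_2=6  [Q]
∂1: piv[eo,er,ev,ey,hr] rk=5  ker:hv,hy,or,ov,oy,rv,ry,vy
∂2: piv[erv,hrv,hry,hvy,ovy] rk=5  ker:rvy
rk∂_2=5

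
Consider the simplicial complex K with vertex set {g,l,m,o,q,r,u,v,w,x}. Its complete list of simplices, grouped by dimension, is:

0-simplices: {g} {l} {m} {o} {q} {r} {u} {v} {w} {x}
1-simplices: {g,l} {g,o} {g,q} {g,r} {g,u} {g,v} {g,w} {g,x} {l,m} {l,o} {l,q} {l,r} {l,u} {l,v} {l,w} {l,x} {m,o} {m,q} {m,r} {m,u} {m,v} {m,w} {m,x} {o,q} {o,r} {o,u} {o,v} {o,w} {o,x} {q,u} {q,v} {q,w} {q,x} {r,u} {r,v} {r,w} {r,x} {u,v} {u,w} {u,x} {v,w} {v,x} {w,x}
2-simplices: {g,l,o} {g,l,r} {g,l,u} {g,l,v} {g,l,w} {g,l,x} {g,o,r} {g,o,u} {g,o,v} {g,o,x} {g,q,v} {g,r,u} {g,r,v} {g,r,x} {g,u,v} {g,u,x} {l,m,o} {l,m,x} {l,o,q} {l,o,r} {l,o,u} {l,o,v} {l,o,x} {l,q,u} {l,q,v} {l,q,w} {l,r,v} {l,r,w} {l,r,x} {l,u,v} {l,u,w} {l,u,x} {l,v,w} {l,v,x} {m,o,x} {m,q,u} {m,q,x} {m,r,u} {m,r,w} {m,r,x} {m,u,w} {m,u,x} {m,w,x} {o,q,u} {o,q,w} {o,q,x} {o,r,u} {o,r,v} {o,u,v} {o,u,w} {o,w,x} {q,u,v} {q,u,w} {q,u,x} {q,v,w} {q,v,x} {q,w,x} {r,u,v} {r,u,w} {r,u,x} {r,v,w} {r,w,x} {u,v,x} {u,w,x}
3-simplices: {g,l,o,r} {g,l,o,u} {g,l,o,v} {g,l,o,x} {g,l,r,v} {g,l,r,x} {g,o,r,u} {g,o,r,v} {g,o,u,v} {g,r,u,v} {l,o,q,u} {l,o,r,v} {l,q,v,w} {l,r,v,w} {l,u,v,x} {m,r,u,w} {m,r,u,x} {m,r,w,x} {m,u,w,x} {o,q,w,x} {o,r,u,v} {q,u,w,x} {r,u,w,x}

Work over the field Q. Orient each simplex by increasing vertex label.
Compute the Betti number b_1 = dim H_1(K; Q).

n_0=10 n_1=43 n_2=64 n_3=23  [Q]
∂1: piv[gl,go,gq,gr,gu,gv,gw,gx,lm] rk=9  ker:lo,lq,lr,lu,lv,lw,lx,mo,mq,mr,mu,mv,mw,mx,oq,or,ou,ov,ow,ox,qu,qv,qw,qx,ru,rv,rw,rx,uv,uw,ux,vw,vx,wx
∂2: piv[glo,glr,glu,glv,glw,glx,gor,gou,gov,gox,gqv,gru,grv,grx,guv,gux,lmo,lmx,loq,lqu,lqv,lqw,lrw,luw,lvw,lvx,mqu,mqx,mru,mrw,mrx,mwx,oqw] rk=33  ker:lor,lou,lov,lox,lrv,lrx,luv,lux,mox,muw,mux,oqu,oqx,oru,orv,ouv,ouw,owx,quv,quw,qux,qvw,qvx,qwx,ruv,ruw,rux,rvw,rwx,uvx,uwx
∂3: piv[glor,glou,glov,glox,glrv,glrx,goru,gorv,gouv,gruv,loqu,lqvw,lrvw,luvx,mruw,mrux,mrwx,muwx,oqwx,quwx] rk=20  ker:lorv,oruv,ruwx
b_1=(43−9)−33=1

b_1=1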